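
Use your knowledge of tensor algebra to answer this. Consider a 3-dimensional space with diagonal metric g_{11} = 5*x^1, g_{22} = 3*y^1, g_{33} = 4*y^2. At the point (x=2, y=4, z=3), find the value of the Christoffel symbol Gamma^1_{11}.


For a diagonal metric, Gamma^k_{ij} = (1/2) g^{kk} (dg_{ik}/dx_j + dg_{jk}/dx_i - dg_{ij}/dx_k).
The metric is diagonal, so g_{ab} = 0 for a != b.
At the given point: g_{11} = 10, g_{22} = 12, g_{33} = 64
g^{11} = 1/10
dg_{11}/dx_1 = dg_{11}/dx_1 = 5
dg_{11}/dx_1 = dg_{11}/dx_1 = 5
dg_{11}/dx_1 = dg_{11}/dx_1 = 5
Numerator = 5 + 5 - 5 = 5
Gamma^1_{11} = 5 / (2 * 10) = 1/4

1/4


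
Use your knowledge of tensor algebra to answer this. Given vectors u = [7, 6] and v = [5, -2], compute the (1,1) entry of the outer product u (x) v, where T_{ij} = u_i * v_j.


The outer product entry T_{ij} = u_i * v_j.
We need i=1, j=1.
u_1 = 7, v_1 = 5
T_{1,1} = 7 * 5 = 35

35


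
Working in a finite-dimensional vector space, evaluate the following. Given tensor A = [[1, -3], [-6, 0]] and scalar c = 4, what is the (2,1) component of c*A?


Scalar multiplication: (cA)_{ij} = c * A_{ij}.
c = 4
A_{21} = -6
(cA)_{21} = 4 * -6 = -24

-24


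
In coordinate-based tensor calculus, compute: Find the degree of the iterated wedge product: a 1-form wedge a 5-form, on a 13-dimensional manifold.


The degree of a wedge product is the sum of the degrees of the individual forms.
Degrees: 1, 5
Total degree = 1 + 5 = 6

6


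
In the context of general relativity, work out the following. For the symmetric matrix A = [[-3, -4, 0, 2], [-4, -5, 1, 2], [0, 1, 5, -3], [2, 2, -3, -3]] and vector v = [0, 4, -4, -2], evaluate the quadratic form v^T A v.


First compute Av:
(Av)_1 = -3*0 + -4*4 + 0*-4 + 2*-2 = -20
(Av)_2 = -4*0 + -5*4 + 1*-4 + 2*-2 = -28
(Av)_3 = 0*0 + 1*4 + 5*-4 + -3*-2 = -10
(Av)_4 = 2*0 + 2*4 + -3*-4 + -3*-2 = 26
Av = [-20, -28, -10, 26]
Then v^T (Av) = 0*-20 + 4*-28 + -4*-10 + -2*26
= 0 + -112 + 40 + -52 = -124

-124


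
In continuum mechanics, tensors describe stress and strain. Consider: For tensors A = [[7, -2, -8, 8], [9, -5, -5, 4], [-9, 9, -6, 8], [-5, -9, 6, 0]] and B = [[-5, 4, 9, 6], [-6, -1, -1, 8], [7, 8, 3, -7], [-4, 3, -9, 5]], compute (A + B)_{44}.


Tensor addition is component-wise: (A + B)_{ij} = A_{ij} + B_{ij}.
A_{44} = 0
B_{44} = 5
(A + B)_{44} = 0 + 5 = 5

5


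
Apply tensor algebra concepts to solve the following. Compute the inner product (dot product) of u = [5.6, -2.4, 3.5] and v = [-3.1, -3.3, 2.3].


The inner product u . v = sum of u_i * v_i.
Term-by-term: 5.6 * -3.1, -2.4 * -3.3, 3.5 * 2.3
Products: -17.36, 7.92, 8.05
Sum = -17.36 + 7.92 + 8.05 = -1.39

-1.39


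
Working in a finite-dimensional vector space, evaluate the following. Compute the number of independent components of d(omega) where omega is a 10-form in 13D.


The exterior derivative of a p-form is a (p+1)-form.
Its number of independent components is C(n, p+1).
n = 13, p+1 = 11
C(13, 11) = 78

78


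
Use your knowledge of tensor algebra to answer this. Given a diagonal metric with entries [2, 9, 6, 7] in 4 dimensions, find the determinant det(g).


For a diagonal metric, the determinant is the product of diagonal entries.
Diagonal entries: 2, 9, 6, 7
det(g) = 2 * 9 * 6 * 7 = 756

756


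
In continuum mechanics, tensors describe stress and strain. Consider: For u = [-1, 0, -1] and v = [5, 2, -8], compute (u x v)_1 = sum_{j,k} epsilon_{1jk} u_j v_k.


(u x v)_1 = sum_{j,k} epsilon_{1jk} u_j v_k. Only permutations of (1,2,3) contribute; the two non-zero terms are:
eps_{123} u_2 v_3 = 1 * 0 * -8 = 0
eps_{132} u_3 v_2 = -1 * -1 * 2 = 2
(u x v)_1 = 2

2


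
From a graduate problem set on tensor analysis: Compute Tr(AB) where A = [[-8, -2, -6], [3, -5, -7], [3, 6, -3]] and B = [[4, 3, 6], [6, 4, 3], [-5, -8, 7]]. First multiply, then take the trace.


Tr(AB) = sum_i (AB)_{ii} where (AB)_{ii} = sum_k A_{ik} B_{ki}.
(AB)_{11} = -8*4 + -2*6 + -6*-5 = -14
(AB)_{22} = 3*3 + -5*4 + -7*-8 = 45
(AB)_{33} = 3*6 + 6*3 + -3*7 = 15
Tr(AB) = -14 + 45 + 15 = 46

46


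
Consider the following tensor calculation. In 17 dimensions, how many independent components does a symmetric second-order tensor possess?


A symmetric rank-2 tensor in d dimensions has d(d+1)/2 independent components.
d = 17
d(d+1)/2 = 17 * 18 / 2 = 306 / 2 = 153

153


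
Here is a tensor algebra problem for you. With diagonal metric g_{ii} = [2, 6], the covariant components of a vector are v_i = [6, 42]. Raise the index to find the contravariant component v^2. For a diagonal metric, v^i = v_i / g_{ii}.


To raise an index with a diagonal metric: v^i = v_i / g_{ii}.
For index 2: v_2 = 42, g_{22} = 6
v^2 = 42 / 6 = 7

7


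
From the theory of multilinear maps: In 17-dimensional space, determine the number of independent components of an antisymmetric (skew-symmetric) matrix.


An antisymmetric rank-2 tensor satisfies A_{ij} = -A_{ji}, so diagonal entries are zero.
The independent components are the upper-triangular entries: C(n, 2) = n(n-1)/2.
n = 17
C(17, 2) = 17 * 16 / 2 = 272 / 2 = 136

136


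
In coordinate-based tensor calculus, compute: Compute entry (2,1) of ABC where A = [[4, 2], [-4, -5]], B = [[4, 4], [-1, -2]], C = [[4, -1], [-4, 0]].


(ABC)_{21} = sum_m (AB)_{2m} C_{m1}. First compute row 2 of AB.
(AB)_{21} = -4*4 + -5*-1 = -11
(AB)_{22} = -4*4 + -5*-2 = -6
Now contract with column 1 of C:
(AB)_{21} * C_{11} = -11 * 4 = -44
(AB)_{22} * C_{21} = -6 * -4 = 24
(ABC)_{21} = -44 + 24 = -20

-20


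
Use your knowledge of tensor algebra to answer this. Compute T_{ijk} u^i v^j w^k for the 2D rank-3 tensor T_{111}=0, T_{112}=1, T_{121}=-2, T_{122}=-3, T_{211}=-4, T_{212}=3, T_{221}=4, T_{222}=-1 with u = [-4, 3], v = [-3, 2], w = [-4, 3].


S = sum over i,j,k of T_{ijk} u_i v_j w_k. Expanding all 8 terms:
T_{111}*u_1*v_1*w_1 = 0*-4*-3*-4 = 0  (running total: 0)
T_{112}*u_1*v_1*w_2 = 1*-4*-3*3 = 36  (running total: 36)
T_{121}*u_1*v_2*w_1 = -2*-4*2*-4 = -64  (running total: -28)
T_{122}*u_1*v_2*w_2 = -3*-4*2*3 = 72  (running total: 44)
T_{211}*u_2*v_1*w_1 = -4*3*-3*-4 = -144  (running total: -100)
T_{212}*u_2*v_1*w_2 = 3*3*-3*3 = -81  (running total: -181)
T_{221}*u_2*v_2*w_1 = 4*3*2*-4 = -96  (running total: -277)
T_{222}*u_2*v_2*w_2 = -1*3*2*3 = -18  (running total: -295)
S = -295

-295


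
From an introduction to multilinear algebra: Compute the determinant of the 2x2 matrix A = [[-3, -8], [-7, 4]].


For a 2x2 matrix [[a, b], [c, d]], det = a*d - b*c.
a = -3, b = -8, c = -7, d = 4
a*d = -3 * 4 = -12
b*c = -8 * -7 = 56
det = -12 - 56 = -68

-68


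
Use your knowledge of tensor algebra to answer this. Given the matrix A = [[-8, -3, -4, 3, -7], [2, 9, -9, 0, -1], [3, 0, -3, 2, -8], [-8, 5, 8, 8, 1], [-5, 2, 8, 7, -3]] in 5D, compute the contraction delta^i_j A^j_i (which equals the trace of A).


The contraction (trace) of a rank-2 tensor is the sum of its diagonal elements.
Diagonal entries: A[1,1] = -8, A[2,2] = 9, A[3,3] = -3, A[4,4] = 8, A[5,5] = -3
Tr(A) = -8 + 9 + -3 + 8 + -3 = 3

3


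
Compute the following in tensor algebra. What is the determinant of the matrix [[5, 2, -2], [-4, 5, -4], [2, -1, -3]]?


Expanding along the first row, det(A) = a11*M_11 - a12*M_12 + a13*M_13, where M_1j is the (1,j) minor.
Minor M_11 = 5*-3 - -4*-1 = -19
Minor M_12 = -4*-3 - -4*2 = 20
Minor M_13 = -4*-1 - 5*2 = -6
det = 5*(-19) - 2*(20) + -2*(-6)
    = -95 - 40 + 12
    = -123

-123


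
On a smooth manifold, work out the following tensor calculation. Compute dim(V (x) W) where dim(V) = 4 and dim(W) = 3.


The dimension of a tensor product is the product of dimensions.
dim(V) = 4, dim(W) = 3
dim(V (x) W) = 4 * 3 = 12

12


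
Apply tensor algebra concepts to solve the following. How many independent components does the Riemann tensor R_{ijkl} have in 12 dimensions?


The Riemann tensor in d dimensions has d^2(d^2 - 1)/12 independent components.
d = 12, so d^2 = 144
d^2 - 1 = 143
d^2(d^2 - 1) = 144 * 143 = 20592
Divide by 12: 20592 / 12 = 1716

1716


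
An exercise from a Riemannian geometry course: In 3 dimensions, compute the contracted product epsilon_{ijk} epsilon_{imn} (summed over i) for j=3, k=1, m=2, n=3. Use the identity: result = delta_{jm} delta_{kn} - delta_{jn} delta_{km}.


Using the identity: epsilon_{ijk} epsilon_{imn} = delta_{jm} delta_{kn} - delta_{jn} delta_{km}.
delta_{32} = 0
delta_{13} = 0
delta_{33} = 1
delta_{12} = 0
Result = 0 * 0 - 1 * 0 = 0 - 0 = 0

0


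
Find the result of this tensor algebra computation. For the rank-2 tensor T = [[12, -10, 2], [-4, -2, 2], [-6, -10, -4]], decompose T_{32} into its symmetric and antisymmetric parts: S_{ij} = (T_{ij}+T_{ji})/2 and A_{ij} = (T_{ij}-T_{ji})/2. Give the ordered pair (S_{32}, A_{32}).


T_{32} = -10
T_{23} = 2
S_{32} = (-10 + 2)/2 = -8/2 = -4
A_{32} = (-10 - 2)/2 = -12/2 = -6
Check: S + A = -4 + -6 = -10 = T_{32}.

(-4, -6)


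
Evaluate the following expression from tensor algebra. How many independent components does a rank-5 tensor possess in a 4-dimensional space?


The number of components of a rank-r tensor in d dimensions is d^r.
Here d = 4 and r = 5.
4^5 = 1024

1024


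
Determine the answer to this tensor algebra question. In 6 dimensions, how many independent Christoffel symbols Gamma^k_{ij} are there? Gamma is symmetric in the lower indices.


Christoffel symbols Gamma^k_{ij} are symmetric in i,j, so there are d * d(d+1)/2 independent symbols.
d = 6
d(d+1)/2 = 6 * 7 / 2 = 21
Total = 6 * 21 = 126

126


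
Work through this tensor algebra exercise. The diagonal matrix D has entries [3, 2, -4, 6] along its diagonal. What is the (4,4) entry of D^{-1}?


For a diagonal matrix, the inverse has entries (D^{-1})_{ii} = 1/d_{ii}.
The diagonal entries are: d_{11} = 3, d_{22} = 2, d_{33} = -4, d_{44} = 6
We need (D^{-1})_{44} = 1/d_{44} = 1/6 = 1/6

1/6


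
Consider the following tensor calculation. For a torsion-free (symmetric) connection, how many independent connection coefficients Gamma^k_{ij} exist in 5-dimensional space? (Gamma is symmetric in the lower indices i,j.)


Christoffel symbols Gamma^k_{ij} are symmetric in i,j, so there are d * d(d+1)/2 independent symbols.
d = 5
d(d+1)/2 = 5 * 6 / 2 = 15
Total = 5 * 15 = 75

75


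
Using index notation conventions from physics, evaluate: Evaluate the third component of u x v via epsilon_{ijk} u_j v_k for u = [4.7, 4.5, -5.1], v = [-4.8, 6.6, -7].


(u x v)_3 = sum_{j,k} epsilon_{3jk} u_j v_k. Only permutations of (1,2,3) contribute; the two non-zero terms are:
eps_{312} u_1 v_2 = 1 * 4.7 * 6.6 = 31.02
eps_{321} u_2 v_1 = -1 * 4.5 * -4.8 = 21.6
(u x v)_3 = 52.62

52.62


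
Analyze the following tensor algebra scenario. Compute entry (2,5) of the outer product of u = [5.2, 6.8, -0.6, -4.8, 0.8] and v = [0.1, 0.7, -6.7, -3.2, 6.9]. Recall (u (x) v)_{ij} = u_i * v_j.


The outer product entry T_{ij} = u_i * v_j.
We need i=2, j=5.
u_2 = 6.8, v_5 = 6.9
T_{2,5} = 6.8 * 6.9 = 46.92

46.92


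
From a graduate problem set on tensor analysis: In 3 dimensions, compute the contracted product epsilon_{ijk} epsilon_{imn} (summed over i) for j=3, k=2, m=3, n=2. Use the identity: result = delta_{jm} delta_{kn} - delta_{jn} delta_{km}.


Using the identity: epsilon_{ijk} epsilon_{imn} = delta_{jm} delta_{kn} - delta_{jn} delta_{km}.
delta_{33} = 1
delta_{22} = 1
delta_{32} = 0
delta_{23} = 0
Result = 1 * 1 - 0 * 0 = 1 - 0 = 1

1


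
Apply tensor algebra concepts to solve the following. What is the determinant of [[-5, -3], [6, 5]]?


For a 2x2 matrix [[a, b], [c, d]], det = a*d - b*c.
a = -5, b = -3, c = 6, d = 5
a*d = -5 * 5 = -25
b*c = -3 * 6 = -18
det = -25 - -18 = -7

-7


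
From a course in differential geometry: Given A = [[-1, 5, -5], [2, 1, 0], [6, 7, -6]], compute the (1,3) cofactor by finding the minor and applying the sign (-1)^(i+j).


To find cofactor C_{13}, delete row 1 and column 3.
The resulting 2x2 submatrix is: [[2, 1], [6, 7]]
Minor M_{13} = 2*7 - 1*6
  = 14 - 6 = 8
Sign = (-1)^(1+3) = (-1)^4 = 1
Cofactor C_{13} = 1 * 8 = 8

8


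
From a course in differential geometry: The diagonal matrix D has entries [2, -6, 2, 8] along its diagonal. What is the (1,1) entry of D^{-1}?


For a diagonal matrix, the inverse has entries (D^{-1})_{ii} = 1/d_{ii}.
The diagonal entries are: d_{11} = 2, d_{22} = -6, d_{33} = 2, d_{44} = 8
We need (D^{-1})_{11} = 1/d_{11} = 1/2 = 1/2

1/2


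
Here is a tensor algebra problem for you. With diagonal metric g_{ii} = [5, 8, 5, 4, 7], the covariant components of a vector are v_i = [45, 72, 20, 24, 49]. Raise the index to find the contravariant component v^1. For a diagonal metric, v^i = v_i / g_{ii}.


To raise an index with a diagonal metric: v^i = v_i / g_{ii}.
For index 1: v_1 = 45, g_{11} = 5
v^1 = 45 / 5 = 9

9


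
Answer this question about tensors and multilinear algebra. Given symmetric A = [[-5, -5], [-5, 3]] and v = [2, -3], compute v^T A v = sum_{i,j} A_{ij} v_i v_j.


First compute Av:
(Av)_1 = -5*2 + -5*-3 = 5
(Av)_2 = -5*2 + 3*-3 = -19
Av = [5, -19]
Then v^T (Av) = 2*5 + -3*-19
= 10 + 57 = 67

67


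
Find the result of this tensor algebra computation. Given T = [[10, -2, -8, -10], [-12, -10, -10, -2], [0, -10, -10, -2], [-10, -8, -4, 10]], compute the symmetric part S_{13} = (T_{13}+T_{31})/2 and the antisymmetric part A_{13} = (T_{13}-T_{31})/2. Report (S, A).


T_{13} = -8
T_{31} = 0
S_{13} = (-8 + 0)/2 = -8/2 = -4
A_{13} = (-8 - 0)/2 = -8/2 = -4
Check: S + A = -4 + -4 = -8 = T_{13}.

(-4, -4)


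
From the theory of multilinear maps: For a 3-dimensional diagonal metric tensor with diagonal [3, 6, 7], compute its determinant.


For a diagonal metric, the determinant is the product of diagonal entries.
Diagonal entries: 3, 6, 7
det(g) = 3 * 6 * 7 = 126

126


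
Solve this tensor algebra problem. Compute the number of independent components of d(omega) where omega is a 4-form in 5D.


The exterior derivative of a p-form is a (p+1)-form.
Its number of independent components is C(n, p+1).
n = 5, p+1 = 5
C(5, 5) = 1

1


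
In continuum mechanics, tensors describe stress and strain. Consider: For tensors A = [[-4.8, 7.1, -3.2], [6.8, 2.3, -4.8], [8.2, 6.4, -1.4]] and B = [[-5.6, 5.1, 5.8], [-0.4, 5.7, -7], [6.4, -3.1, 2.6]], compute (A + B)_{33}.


Tensor addition is component-wise: (A + B)_{ij} = A_{ij} + B_{ij}.
A_{33} = -1.4
B_{33} = 2.6
(A + B)_{33} = -1.4 + 2.6 = 1.2

1.2


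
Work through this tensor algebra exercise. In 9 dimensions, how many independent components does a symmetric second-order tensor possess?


A symmetric rank-2 tensor in d dimensions has d(d+1)/2 independent components.
d = 9
d(d+1)/2 = 9 * 10 / 2 = 90 / 2 = 45

45


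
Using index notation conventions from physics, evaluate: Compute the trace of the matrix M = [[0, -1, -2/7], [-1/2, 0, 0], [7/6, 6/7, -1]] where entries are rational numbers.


The trace is the sum of diagonal entries.
Diagonal: M[1,1] = 0, M[2,2] = 0, M[3,3] = -1
Tr(M) = 0 + 0 + -1
Computing step by step:
After adding M[1,1]: 0
After adding M[2,2]: 0
After adding M[3,3]: -1
Tr(M) = -1

-1


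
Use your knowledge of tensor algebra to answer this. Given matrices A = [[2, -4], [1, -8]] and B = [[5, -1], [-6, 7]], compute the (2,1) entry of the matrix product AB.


(AB)_{ij} = sum_k A_{ik} B_{kj}.
For i=2, j=1:
A_{21} * B_{11} = 1 * 5 = 5
A_{22} * B_{21} = -8 * -6 = 48
Sum = 5 + 48 = 53

53


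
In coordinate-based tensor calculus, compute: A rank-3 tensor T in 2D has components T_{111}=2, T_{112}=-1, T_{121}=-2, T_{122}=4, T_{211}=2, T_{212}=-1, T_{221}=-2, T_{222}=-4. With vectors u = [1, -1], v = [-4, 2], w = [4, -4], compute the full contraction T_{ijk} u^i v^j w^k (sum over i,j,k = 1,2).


S = sum over i,j,k of T_{ijk} u_i v_j w_k. Expanding all 8 terms:
T_{111}*u_1*v_1*w_1 = 2*1*-4*4 = -32  (running total: -32)
T_{112}*u_1*v_1*w_2 = -1*1*-4*-4 = -16  (running total: -48)
T_{121}*u_1*v_2*w_1 = -2*1*2*4 = -16  (running total: -64)
T_{122}*u_1*v_2*w_2 = 4*1*2*-4 = -32  (running total: -96)
T_{211}*u_2*v_1*w_1 = 2*-1*-4*4 = 32  (running total: -64)
T_{212}*u_2*v_1*w_2 = -1*-1*-4*-4 = 16  (running total: -48)
T_{221}*u_2*v_2*w_1 = -2*-1*2*4 = 16  (running total: -32)
T_{222}*u_2*v_2*w_2 = -4*-1*2*-4 = -32  (running total: -64)
S = -64

-64


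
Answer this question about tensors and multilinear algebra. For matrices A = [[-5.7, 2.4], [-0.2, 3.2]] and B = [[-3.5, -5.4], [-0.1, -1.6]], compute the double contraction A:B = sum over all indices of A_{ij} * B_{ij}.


A:B = sum over all i,j of A_{ij} * B_{ij}.
Row 1: -5.7*-3.5=19.95, 2.4*-5.4=-12.96 => row sum = 6.99
Row 2: -0.2*-0.1=0.02, 3.2*-1.6=-5.12 => row sum = -5.1
Total = 6.99 + -5.1 = 1.89

1.89


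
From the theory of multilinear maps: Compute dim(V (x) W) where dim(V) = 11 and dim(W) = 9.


The dimension of a tensor product is the product of dimensions.
dim(V) = 11, dim(W) = 9
dim(V (x) W) = 11 * 9 = 99

99


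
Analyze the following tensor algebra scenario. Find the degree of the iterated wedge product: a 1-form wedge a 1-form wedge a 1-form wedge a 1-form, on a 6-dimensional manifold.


The degree of a wedge product is the sum of the degrees of the individual forms.
Degrees: 1, 1, 1, 1
Total degree = 1 + 1 + 1 + 1 = 4

4


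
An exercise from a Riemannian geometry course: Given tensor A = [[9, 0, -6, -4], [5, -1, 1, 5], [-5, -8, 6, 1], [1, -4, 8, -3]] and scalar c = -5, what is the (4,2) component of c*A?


Scalar multiplication: (cA)_{ij} = c * A_{ij}.
c = -5
A_{42} = -4
(cA)_{42} = -5 * -4 = 20

20


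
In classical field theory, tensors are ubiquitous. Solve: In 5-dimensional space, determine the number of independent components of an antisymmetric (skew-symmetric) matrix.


An antisymmetric rank-2 tensor satisfies A_{ij} = -A_{ji}, so diagonal entries are zero.
The independent components are the upper-triangular entries: C(n, 2) = n(n-1)/2.
n = 5
C(5, 2) = 5 * 4 / 2 = 20 / 2 = 10

10


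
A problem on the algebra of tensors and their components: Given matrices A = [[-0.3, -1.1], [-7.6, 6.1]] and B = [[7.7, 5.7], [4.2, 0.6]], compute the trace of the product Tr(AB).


Tr(AB) = sum_i (AB)_{ii} where (AB)_{ii} = sum_k A_{ik} B_{ki}.
(AB)_{11} = -0.3*7.7 + -1.1*4.2 = -6.93
(AB)_{22} = -7.6*5.7 + 6.1*0.6 = -39.66
Tr(AB) = -6.93 + -39.66 = -46.59

-46.59


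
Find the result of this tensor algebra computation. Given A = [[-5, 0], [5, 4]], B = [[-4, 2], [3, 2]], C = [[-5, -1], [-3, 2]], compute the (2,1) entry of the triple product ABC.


(ABC)_{21} = sum_m (AB)_{2m} C_{m1}. First compute row 2 of AB.
(AB)_{21} = 5*-4 + 4*3 = -8
(AB)_{22} = 5*2 + 4*2 = 18
Now contract with column 1 of C:
(AB)_{21} * C_{11} = -8 * -5 = 40
(AB)_{22} * C_{21} = 18 * -3 = -54
(ABC)_{21} = 40 + -54 = -14

-14


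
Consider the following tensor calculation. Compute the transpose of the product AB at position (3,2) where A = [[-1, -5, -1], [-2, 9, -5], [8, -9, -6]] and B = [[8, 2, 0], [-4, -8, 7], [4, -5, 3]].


(AB)^T_{ij} = (AB)_{ji} = sum_k A_{jk} B_{ki}.
For i=3, j=2 we need (AB)_{23}:
A_{21} * B_{13} = -2 * 0 = 0
A_{22} * B_{23} = 9 * 7 = 63
A_{23} * B_{33} = -5 * 3 = -15
Sum = 0 + 63 + -15 = 48

48


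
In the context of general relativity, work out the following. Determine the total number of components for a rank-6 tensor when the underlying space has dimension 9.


The number of components of a rank-r tensor in d dimensions is d^r.
Here d = 9 and r = 6.
9^6 = 531441

531441


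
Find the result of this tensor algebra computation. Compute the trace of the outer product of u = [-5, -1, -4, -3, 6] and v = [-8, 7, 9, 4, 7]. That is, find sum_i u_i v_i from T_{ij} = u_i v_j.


The outer product gives T_{ij} = u_i v_j.
The trace (contraction) is Tr(T) = sum_i T_{ii} = sum_i u_i v_i.
Diagonal entries:
T_{11} = u_1 * v_1 = -5 * -8 = 40
T_{22} = u_2 * v_2 = -1 * 7 = -7
T_{33} = u_3 * v_3 = -4 * 9 = -36
T_{44} = u_4 * v_4 = -3 * 4 = -12
T_{55} = u_5 * v_5 = 6 * 7 = 42
Tr(T) = 40 + -7 + -36 + -12 + 42 = 27

27


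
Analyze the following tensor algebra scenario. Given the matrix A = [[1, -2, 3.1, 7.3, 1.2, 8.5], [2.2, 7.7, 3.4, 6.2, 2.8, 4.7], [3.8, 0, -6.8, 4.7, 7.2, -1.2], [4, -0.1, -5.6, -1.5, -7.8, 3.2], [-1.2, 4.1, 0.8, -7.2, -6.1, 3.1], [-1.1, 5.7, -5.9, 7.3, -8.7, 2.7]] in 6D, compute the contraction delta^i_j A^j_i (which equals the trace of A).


The contraction (trace) of a rank-2 tensor is the sum of its diagonal elements.
Diagonal entries: A[1,1] = 1, A[2,2] = 7.7, A[3,3] = -6.8, A[4,4] = -1.5, A[5,5] = -6.1, A[6,6] = 2.7
Tr(A) = 1 + 7.7 + -6.8 + -1.5 + -6.1 + 2.7 = -3

-3


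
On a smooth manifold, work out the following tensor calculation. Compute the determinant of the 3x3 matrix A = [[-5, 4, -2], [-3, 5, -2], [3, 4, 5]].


Expanding along the first row, det(A) = a11*M_11 - a12*M_12 + a13*M_13, where M_1j is the (1,j) minor.
Minor M_11 = 5*5 - -2*4 = 33
Minor M_12 = -3*5 - -2*3 = -9
Minor M_13 = -3*4 - 5*3 = -27
det = -5*(33) - 4*(-9) + -2*(-27)
    = -165 - -36 + 54
    = -75

-75


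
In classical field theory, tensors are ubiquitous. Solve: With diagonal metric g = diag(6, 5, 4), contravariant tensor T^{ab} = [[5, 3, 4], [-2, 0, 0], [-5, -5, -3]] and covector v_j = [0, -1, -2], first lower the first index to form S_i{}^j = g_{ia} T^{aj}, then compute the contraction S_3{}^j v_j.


Step 1: lower the first index. For a diagonal metric, g_{ia} T^{aj} = g_{ii} T^{ij} (no sum on i).
g_{33} = 4
S_3{}^1 = 4 * T^{31} = 4 * -5 = -20
S_3{}^2 = 4 * T^{32} = 4 * -5 = -20
S_3{}^3 = 4 * T^{33} = 4 * -3 = -12
Step 2: contract S_3{}^j with v_j.
S_3{}^1 * v_1 = -20 * 0 = 0
S_3{}^2 * v_2 = -20 * -1 = 20
S_3{}^3 * v_3 = -12 * -2 = 24
Result = 0 + 20 + 24 = 44

44


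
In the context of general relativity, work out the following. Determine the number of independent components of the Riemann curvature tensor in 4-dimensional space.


The Riemann tensor in d dimensions has d^2(d^2 - 1)/12 independent components.
d = 4, so d^2 = 16
d^2 - 1 = 15
d^2(d^2 - 1) = 16 * 15 = 240
Divide by 12: 240 / 12 = 20

20


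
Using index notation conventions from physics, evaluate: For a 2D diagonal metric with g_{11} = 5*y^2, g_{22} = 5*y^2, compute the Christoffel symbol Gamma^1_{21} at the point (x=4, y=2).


For a diagonal metric, Gamma^k_{ij} = (1/2) g^{kk} (dg_{ik}/dx_j + dg_{jk}/dx_i - dg_{ij}/dx_k).
The metric is diagonal, so g_{ab} = 0 for a != b.
At the given point: g_{11} = 20, g_{22} = 20
g^{11} = 1/20
dg_{21}/dx_1 = 0 (off-diagonal)
dg_{11}/dx_2 = dg_{11}/dx_2 = 20
dg_{21}/dx_1 = 0 (off-diagonal)
Numerator = 0 + 20 - 0 = 20
Gamma^1_{21} = 20 / (2 * 20) = 1/2

1/2


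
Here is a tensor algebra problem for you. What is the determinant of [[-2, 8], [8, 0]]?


For a 2x2 matrix [[a, b], [c, d]], det = a*d - b*c.
a = -2, b = 8, c = 8, d = 0
a*d = -2 * 0 = 0
b*c = 8 * 8 = 64
det = 0 - 64 = -64

-64


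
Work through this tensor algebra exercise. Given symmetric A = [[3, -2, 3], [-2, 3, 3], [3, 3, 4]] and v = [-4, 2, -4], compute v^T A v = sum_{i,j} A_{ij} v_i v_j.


First compute Av:
(Av)_1 = 3*-4 + -2*2 + 3*-4 = -28
(Av)_2 = -2*-4 + 3*2 + 3*-4 = 2
(Av)_3 = 3*-4 + 3*2 + 4*-4 = -22
Av = [-28, 2, -22]
Then v^T (Av) = -4*-28 + 2*2 + -4*-22
= 112 + 4 + 88 = 204

204


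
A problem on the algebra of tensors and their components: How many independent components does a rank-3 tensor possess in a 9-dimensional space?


The number of components of a rank-r tensor in d dimensions is d^r.
Here d = 9 and r = 3.
9^3 = 729

729


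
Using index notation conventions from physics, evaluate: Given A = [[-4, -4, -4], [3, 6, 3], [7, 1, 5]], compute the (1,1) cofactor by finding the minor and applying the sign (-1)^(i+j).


To find cofactor C_{11}, delete row 1 and column 1.
The resulting 2x2 submatrix is: [[6, 3], [1, 5]]
Minor M_{11} = 6*5 - 3*1
  = 30 - 3 = 27
Sign = (-1)^(1+1) = (-1)^2 = 1
Cofactor C_{11} = 1 * 27 = 27

27


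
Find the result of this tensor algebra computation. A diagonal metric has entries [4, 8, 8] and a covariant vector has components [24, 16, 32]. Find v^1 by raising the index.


To raise an index with a diagonal metric: v^i = v_i / g_{ii}.
For index 1: v_1 = 24, g_{11} = 4
v^1 = 24 / 4 = 6

6


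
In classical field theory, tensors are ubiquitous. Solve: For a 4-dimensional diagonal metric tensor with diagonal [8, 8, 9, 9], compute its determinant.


For a diagonal metric, the determinant is the product of diagonal entries.
Diagonal entries: 8, 8, 9, 9
det(g) = 8 * 8 * 9 * 9 = 5184

5184


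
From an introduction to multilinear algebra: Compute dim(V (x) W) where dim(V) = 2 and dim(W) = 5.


The dimension of a tensor product is the product of dimensions.
dim(V) = 2, dim(W) = 5
dim(V (x) W) = 2 * 5 = 10

10


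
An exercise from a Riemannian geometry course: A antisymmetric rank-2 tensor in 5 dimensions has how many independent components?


A antisymmetric rank-2 tensor in d dimensions has d(d-1)/2 independent components.
d = 5
d(d-1)/2 = 5 * 4 / 2 = 20 / 2 = 10

10


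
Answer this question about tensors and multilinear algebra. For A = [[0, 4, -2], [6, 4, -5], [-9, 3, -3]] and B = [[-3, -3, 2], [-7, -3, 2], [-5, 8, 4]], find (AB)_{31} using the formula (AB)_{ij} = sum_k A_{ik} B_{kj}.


(AB)_{ij} = sum_k A_{ik} B_{kj}.
For i=3, j=1:
A_{31} * B_{11} = -9 * -3 = 27
A_{32} * B_{21} = 3 * -7 = -21
A_{33} * B_{31} = -3 * -5 = 15
Sum = 27 + -21 + 15 = 21

21


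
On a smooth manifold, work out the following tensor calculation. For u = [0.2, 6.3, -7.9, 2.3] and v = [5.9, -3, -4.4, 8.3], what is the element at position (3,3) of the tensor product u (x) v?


The outer product entry T_{ij} = u_i * v_j.
We need i=3, j=3.
u_3 = -7.9, v_3 = -4.4
T_{3,3} = -7.9 * -4.4 = 34.76

34.76


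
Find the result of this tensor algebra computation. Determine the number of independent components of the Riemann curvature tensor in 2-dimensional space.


The Riemann tensor in d dimensions has d^2(d^2 - 1)/12 independent components.
d = 2, so d^2 = 4
d^2 - 1 = 3
d^2(d^2 - 1) = 4 * 3 = 12
Divide by 12: 12 / 12 = 1

1


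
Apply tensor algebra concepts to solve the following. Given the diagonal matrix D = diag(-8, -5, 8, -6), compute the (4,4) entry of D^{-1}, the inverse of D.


For a diagonal matrix, the inverse has entries (D^{-1})_{ii} = 1/d_{ii}.
The diagonal entries are: d_{11} = -8, d_{22} = -5, d_{33} = 8, d_{44} = -6
We need (D^{-1})_{44} = 1/d_{44} = 1/-6 = -1/6

-1/6


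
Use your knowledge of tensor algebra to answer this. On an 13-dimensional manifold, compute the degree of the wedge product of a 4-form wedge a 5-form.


The degree of a wedge product is the sum of the degrees of the individual forms.
Degrees: 4, 5
Total degree = 4 + 5 = 9

9


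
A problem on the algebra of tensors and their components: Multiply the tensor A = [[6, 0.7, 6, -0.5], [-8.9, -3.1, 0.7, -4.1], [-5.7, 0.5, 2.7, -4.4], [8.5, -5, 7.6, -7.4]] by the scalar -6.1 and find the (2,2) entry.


Scalar multiplication: (cA)_{ij} = c * A_{ij}.
c = -6.1
A_{22} = -3.1
(cA)_{22} = -6.1 * -3.1 = 18.91

18.91


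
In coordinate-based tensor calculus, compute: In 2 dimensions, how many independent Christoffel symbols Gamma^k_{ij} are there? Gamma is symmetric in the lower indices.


Christoffel symbols Gamma^k_{ij} are symmetric in i,j, so there are d * d(d+1)/2 independent symbols.
d = 2
d(d+1)/2 = 2 * 3 / 2 = 3
Total = 2 * 3 = 6

6


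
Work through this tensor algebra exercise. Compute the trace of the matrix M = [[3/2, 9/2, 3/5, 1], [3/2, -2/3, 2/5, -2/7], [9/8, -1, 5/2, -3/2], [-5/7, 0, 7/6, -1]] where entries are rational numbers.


The trace is the sum of diagonal entries.
Diagonal: M[1,1] = 3/2, M[2,2] = -2/3, M[3,3] = 5/2, M[4,4] = -1
Tr(M) = 3/2 + -2/3 + 5/2 + -1
Computing step by step:
After adding M[1,1]: 3/2
After adding M[2,2]: 5/6
After adding M[3,3]: 10/3
After adding M[4,4]: 7/3
Tr(M) = 7/3

7/3


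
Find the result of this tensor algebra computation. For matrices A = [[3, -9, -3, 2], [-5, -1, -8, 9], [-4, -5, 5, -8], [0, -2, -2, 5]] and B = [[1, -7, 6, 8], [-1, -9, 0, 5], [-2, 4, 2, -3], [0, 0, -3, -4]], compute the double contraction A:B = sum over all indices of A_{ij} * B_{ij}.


A:B = sum over all i,j of A_{ij} * B_{ij}.
Row 1: 3*1=3, -9*-7=63, -3*6=-18, 2*8=16 => row sum = 64
Row 2: -5*-1=5, -1*-9=9, -8*0=0, 9*5=45 => row sum = 59
Row 3: -4*-2=8, -5*4=-20, 5*2=10, -8*-3=24 => row sum = 22
Row 4: 0*0=0, -2*0=0, -2*-3=6, 5*-4=-20 => row sum = -14
Total = 64 + 59 + 22 + -14 = 131

131


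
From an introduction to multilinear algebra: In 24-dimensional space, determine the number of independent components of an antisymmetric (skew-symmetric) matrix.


An antisymmetric rank-2 tensor satisfies A_{ij} = -A_{ji}, so diagonal entries are zero.
The independent components are the upper-triangular entries: C(n, 2) = n(n-1)/2.
n = 24
C(24, 2) = 24 * 23 / 2 = 552 / 2 = 276

276


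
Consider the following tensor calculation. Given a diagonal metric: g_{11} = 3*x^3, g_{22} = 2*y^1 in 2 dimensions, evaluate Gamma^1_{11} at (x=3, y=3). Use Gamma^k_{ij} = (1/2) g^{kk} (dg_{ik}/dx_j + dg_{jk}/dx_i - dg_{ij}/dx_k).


For a diagonal metric, Gamma^k_{ij} = (1/2) g^{kk} (dg_{ik}/dx_j + dg_{jk}/dx_i - dg_{ij}/dx_k).
The metric is diagonal, so g_{ab} = 0 for a != b.
At the given point: g_{11} = 81, g_{22} = 6
g^{11} = 1/81
dg_{11}/dx_1 = dg_{11}/dx_1 = 81
dg_{11}/dx_1 = dg_{11}/dx_1 = 81
dg_{11}/dx_1 = dg_{11}/dx_1 = 81
Numerator = 81 + 81 - 81 = 81
Gamma^1_{11} = 81 / (2 * 81) = 1/2

1/2


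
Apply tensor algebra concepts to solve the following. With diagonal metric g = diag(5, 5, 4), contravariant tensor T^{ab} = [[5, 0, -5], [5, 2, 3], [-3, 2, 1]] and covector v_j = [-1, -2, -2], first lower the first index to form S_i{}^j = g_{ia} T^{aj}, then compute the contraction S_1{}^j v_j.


Step 1: lower the first index. For a diagonal metric, g_{ia} T^{aj} = g_{ii} T^{ij} (no sum on i).
g_{11} = 5
S_1{}^1 = 5 * T^{11} = 5 * 5 = 25
S_1{}^2 = 5 * T^{12} = 5 * 0 = 0
S_1{}^3 = 5 * T^{13} = 5 * -5 = -25
Step 2: contract S_1{}^j with v_j.
S_1{}^1 * v_1 = 25 * -1 = -25
S_1{}^2 * v_2 = 0 * -2 = 0
S_1{}^3 * v_3 = -25 * -2 = 50
Result = -25 + 0 + 50 = 25

25


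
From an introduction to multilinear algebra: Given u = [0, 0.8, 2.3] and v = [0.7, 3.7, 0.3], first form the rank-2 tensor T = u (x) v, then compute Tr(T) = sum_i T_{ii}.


The outer product gives T_{ij} = u_i v_j.
The trace (contraction) is Tr(T) = sum_i T_{ii} = sum_i u_i v_i.
Diagonal entries:
T_{11} = u_1 * v_1 = 0 * 0.7 = 0
T_{22} = u_2 * v_2 = 0.8 * 3.7 = 2.96
T_{33} = u_3 * v_3 = 2.3 * 0.3 = 0.69
Tr(T) = 0 + 2.96 + 0.69 = 3.65

3.65


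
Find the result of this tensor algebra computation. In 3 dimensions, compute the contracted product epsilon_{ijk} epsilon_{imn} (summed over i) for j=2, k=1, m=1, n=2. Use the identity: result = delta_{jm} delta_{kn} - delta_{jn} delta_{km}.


Using the identity: epsilon_{ijk} epsilon_{imn} = delta_{jm} delta_{kn} - delta_{jn} delta_{km}.
delta_{21} = 0
delta_{12} = 0
delta_{22} = 1
delta_{11} = 1
Result = 0 * 0 - 1 * 1 = 0 - 1 = -1

-1


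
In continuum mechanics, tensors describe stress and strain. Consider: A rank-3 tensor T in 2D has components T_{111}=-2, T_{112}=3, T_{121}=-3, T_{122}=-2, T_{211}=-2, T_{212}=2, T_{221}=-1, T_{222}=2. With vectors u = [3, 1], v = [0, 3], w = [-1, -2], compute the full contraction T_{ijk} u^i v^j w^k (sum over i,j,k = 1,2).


S = sum over i,j,k of T_{ijk} u_i v_j w_k. Expanding all 8 terms:
T_{111}*u_1*v_1*w_1 = -2*3*0*-1 = 0  (running total: 0)
T_{112}*u_1*v_1*w_2 = 3*3*0*-2 = 0  (running total: 0)
T_{121}*u_1*v_2*w_1 = -3*3*3*-1 = 27  (running total: 27)
T_{122}*u_1*v_2*w_2 = -2*3*3*-2 = 36  (running total: 63)
T_{211}*u_2*v_1*w_1 = -2*1*0*-1 = 0  (running total: 63)
T_{212}*u_2*v_1*w_2 = 2*1*0*-2 = 0  (running total: 63)
T_{221}*u_2*v_2*w_1 = -1*1*3*-1 = 3  (running total: 66)
T_{222}*u_2*v_2*w_2 = 2*1*3*-2 = -12  (running total: 54)
S = 54

54


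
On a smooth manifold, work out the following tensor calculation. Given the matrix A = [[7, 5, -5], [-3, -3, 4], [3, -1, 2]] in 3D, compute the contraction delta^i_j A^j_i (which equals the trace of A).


The contraction (trace) of a rank-2 tensor is the sum of its diagonal elements.
Diagonal entries: A[1,1] = 7, A[2,2] = -3, A[3,3] = 2
Tr(A) = 7 + -3 + 2 = 6

6


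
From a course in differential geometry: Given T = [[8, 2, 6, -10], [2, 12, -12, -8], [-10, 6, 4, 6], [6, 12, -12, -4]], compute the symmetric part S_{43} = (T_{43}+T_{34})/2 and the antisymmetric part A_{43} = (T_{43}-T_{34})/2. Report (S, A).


T_{43} = -12
T_{34} = 6
S_{43} = (-12 + 6)/2 = -6/2 = -3
A_{43} = (-12 - 6)/2 = -18/2 = -9
Check: S + A = -3 + -9 = -12 = T_{43}.

(-3, -9)


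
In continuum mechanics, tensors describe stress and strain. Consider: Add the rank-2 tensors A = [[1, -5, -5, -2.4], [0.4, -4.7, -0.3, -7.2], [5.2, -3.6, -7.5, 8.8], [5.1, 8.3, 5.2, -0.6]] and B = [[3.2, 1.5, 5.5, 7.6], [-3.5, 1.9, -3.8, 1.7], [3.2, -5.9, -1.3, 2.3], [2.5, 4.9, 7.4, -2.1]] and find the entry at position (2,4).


Tensor addition is component-wise: (A + B)_{ij} = A_{ij} + B_{ij}.
A_{24} = -7.2
B_{24} = 1.7
(A + B)_{24} = -7.2 + 1.7 = -5.5

-5.5


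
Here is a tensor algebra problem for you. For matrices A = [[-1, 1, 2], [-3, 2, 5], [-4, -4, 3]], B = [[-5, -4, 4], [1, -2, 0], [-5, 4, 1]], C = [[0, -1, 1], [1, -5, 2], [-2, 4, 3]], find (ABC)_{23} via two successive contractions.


(ABC)_{23} = sum_m (AB)_{2m} C_{m3}. First compute row 2 of AB.
(AB)_{21} = -3*-5 + 2*1 + 5*-5 = -8
(AB)_{22} = -3*-4 + 2*-2 + 5*4 = 28
(AB)_{23} = -3*4 + 2*0 + 5*1 = -7
Now contract with column 3 of C:
(AB)_{21} * C_{13} = -8 * 1 = -8
(AB)_{22} * C_{23} = 28 * 2 = 56
(AB)_{23} * C_{33} = -7 * 3 = -21
(ABC)_{23} = -8 + 56 + -21 = 27

27


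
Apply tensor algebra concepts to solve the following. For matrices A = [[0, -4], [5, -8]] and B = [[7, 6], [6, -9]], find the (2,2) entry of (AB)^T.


(AB)^T_{ij} = (AB)_{ji} = sum_k A_{jk} B_{ki}.
For i=2, j=2 we need (AB)_{22}:
A_{21} * B_{12} = 5 * 6 = 30
A_{22} * B_{22} = -8 * -9 = 72
Sum = 30 + 72 = 102

102


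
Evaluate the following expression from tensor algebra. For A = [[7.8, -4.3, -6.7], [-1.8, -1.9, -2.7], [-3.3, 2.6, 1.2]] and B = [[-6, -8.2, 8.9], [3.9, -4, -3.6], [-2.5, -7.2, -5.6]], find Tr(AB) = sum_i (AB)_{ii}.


Tr(AB) = sum_i (AB)_{ii} where (AB)_{ii} = sum_k A_{ik} B_{ki}.
(AB)_{11} = 7.8*-6 + -4.3*3.9 + -6.7*-2.5 = -46.82
(AB)_{22} = -1.8*-8.2 + -1.9*-4 + -2.7*-7.2 = 41.8
(AB)_{33} = -3.3*8.9 + 2.6*-3.6 + 1.2*-5.6 = -45.45
Tr(AB) = -46.82 + 41.8 + -45.45 = -50.47

-50.47


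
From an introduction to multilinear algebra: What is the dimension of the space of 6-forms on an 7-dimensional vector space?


The dimension of the space of p-forms on an n-dimensional space is C(n, p).
n = 7, p = 6
C(7, 6) = 7! / (6! * 1!) = 7

7


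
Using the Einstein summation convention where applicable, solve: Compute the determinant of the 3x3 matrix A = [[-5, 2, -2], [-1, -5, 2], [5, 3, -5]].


Expanding along the first row, det(A) = a11*M_11 - a12*M_12 + a13*M_13, where M_1j is the (1,j) minor.
Minor M_11 = -5*-5 - 2*3 = 19
Minor M_12 = -1*-5 - 2*5 = -5
Minor M_13 = -1*3 - -5*5 = 22
det = -5*(19) - 2*(-5) + -2*(22)
    = -95 - -10 + -44
    = -129

-129


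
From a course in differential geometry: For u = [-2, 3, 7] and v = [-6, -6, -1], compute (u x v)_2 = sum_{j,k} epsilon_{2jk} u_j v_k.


(u x v)_2 = sum_{j,k} epsilon_{2jk} u_j v_k. Only permutations of (1,2,3) contribute; the two non-zero terms are:
eps_{213} u_1 v_3 = -1 * -2 * -1 = -2
eps_{231} u_3 v_1 = 1 * 7 * -6 = -42
(u x v)_2 = -44

-44


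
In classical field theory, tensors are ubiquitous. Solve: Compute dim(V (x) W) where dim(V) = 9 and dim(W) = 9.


The dimension of a tensor product is the product of dimensions.
dim(V) = 9, dim(W) = 9
dim(V (x) W) = 9 * 9 = 81

81


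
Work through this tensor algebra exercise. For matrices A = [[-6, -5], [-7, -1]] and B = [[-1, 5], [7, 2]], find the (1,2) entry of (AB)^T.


(AB)^T_{ij} = (AB)_{ji} = sum_k A_{jk} B_{ki}.
For i=1, j=2 we need (AB)_{21}:
A_{21} * B_{11} = -7 * -1 = 7
A_{22} * B_{21} = -1 * 7 = -7
Sum = 7 + -7 = 0

0


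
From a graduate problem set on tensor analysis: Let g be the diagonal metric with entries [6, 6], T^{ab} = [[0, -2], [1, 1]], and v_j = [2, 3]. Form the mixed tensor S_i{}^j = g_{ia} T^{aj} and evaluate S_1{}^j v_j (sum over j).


Step 1: lower the first index. For a diagonal metric, g_{ia} T^{aj} = g_{ii} T^{ij} (no sum on i).
g_{11} = 6
S_1{}^1 = 6 * T^{11} = 6 * 0 = 0
S_1{}^2 = 6 * T^{12} = 6 * -2 = -12
Step 2: contract S_1{}^j with v_j.
S_1{}^1 * v_1 = 0 * 2 = 0
S_1{}^2 * v_2 = -12 * 3 = -36
Result = 0 + -36 = -36

-36


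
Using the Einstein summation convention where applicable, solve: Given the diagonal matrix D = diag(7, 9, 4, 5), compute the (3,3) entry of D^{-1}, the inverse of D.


For a diagonal matrix, the inverse has entries (D^{-1})_{ii} = 1/d_{ii}.
The diagonal entries are: d_{11} = 7, d_{22} = 9, d_{33} = 4, d_{44} = 5
We need (D^{-1})_{33} = 1/d_{33} = 1/4 = 1/4

1/4


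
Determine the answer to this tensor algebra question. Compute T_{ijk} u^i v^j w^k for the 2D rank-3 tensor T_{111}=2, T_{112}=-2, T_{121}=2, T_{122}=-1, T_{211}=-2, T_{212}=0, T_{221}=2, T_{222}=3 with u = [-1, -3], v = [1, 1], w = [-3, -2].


S = sum over i,j,k of T_{ijk} u_i v_j w_k. Expanding all 8 terms:
T_{111}*u_1*v_1*w_1 = 2*-1*1*-3 = 6  (running total: 6)
T_{112}*u_1*v_1*w_2 = -2*-1*1*-2 = -4  (running total: 2)
T_{121}*u_1*v_2*w_1 = 2*-1*1*-3 = 6  (running total: 8)
T_{122}*u_1*v_2*w_2 = -1*-1*1*-2 = -2  (running total: 6)
T_{211}*u_2*v_1*w_1 = -2*-3*1*-3 = -18  (running total: -12)
T_{212}*u_2*v_1*w_2 = 0*-3*1*-2 = 0  (running total: -12)
T_{221}*u_2*v_2*w_1 = 2*-3*1*-3 = 18  (running total: 6)
T_{222}*u_2*v_2*w_2 = 3*-3*1*-2 = 18  (running total: 24)
S = 24

24


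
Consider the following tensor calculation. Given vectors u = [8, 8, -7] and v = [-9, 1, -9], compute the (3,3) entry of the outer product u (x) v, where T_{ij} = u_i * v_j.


The outer product entry T_{ij} = u_i * v_j.
We need i=3, j=3.
u_3 = -7, v_3 = -9
T_{3,3} = -7 * -9 = 63

63


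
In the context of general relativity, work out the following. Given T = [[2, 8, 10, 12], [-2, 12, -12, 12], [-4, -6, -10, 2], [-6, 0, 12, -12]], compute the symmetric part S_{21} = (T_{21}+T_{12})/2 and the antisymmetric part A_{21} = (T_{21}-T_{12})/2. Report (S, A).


T_{21} = -2
T_{12} = 8
S_{21} = (-2 + 8)/2 = 6/2 = 3
A_{21} = (-2 - 8)/2 = -10/2 = -5
Check: S + A = 3 + -5 = -2 = T_{21}.

(3, -5)


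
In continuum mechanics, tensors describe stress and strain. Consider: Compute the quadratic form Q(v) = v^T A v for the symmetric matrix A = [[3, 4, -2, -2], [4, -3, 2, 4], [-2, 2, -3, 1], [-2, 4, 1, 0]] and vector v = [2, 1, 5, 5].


First compute Av:
(Av)_1 = 3*2 + 4*1 + -2*5 + -2*5 = -10
(Av)_2 = 4*2 + -3*1 + 2*5 + 4*5 = 35
(Av)_3 = -2*2 + 2*1 + -3*5 + 1*5 = -12
(Av)_4 = -2*2 + 4*1 + 1*5 + 0*5 = 5
Av = [-10, 35, -12, 5]
Then v^T (Av) = 2*-10 + 1*35 + 5*-12 + 5*5
= -20 + 35 + -60 + 25 = -20

-20


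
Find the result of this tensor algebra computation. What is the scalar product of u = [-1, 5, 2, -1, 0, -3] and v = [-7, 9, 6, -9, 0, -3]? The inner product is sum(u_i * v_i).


The inner product u . v = sum of u_i * v_i.
Term-by-term: -1 * -7, 5 * 9, 2 * 6, -1 * -9, 0 * 0, -3 * -3
Products: 7, 45, 12, 9, 0, 9
Sum = 7 + 45 + 12 + 9 + 0 + 9 = 82

82


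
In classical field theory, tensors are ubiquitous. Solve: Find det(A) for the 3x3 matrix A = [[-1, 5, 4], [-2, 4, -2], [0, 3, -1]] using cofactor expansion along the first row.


Expanding along the first row, det(A) = a11*M_11 - a12*M_12 + a13*M_13, where M_1j is the (1,j) minor.
Minor M_11 = 4*-1 - -2*3 = 2
Minor M_12 = -2*-1 - -2*0 = 2
Minor M_13 = -2*3 - 4*0 = -6
det = -1*(2) - 5*(2) + 4*(-6)
    = -2 - 10 + -24
    = -36

-36


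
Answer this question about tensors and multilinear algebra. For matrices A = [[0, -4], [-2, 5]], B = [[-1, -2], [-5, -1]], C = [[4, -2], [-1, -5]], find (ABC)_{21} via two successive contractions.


(ABC)_{21} = sum_m (AB)_{2m} C_{m1}. First compute row 2 of AB.
(AB)_{21} = -2*-1 + 5*-5 = -23
(AB)_{22} = -2*-2 + 5*-1 = -1
Now contract with column 1 of C:
(AB)_{21} * C_{11} = -23 * 4 = -92
(AB)_{22} * C_{21} = -1 * -1 = 1
(ABC)_{21} = -92 + 1 = -91

-91
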